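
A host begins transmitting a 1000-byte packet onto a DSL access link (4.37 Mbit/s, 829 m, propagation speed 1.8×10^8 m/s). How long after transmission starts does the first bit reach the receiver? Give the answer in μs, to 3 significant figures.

4.61 μs

First bit experiences only propagation delay: d/s = 829/180000000 = 4.61 μs.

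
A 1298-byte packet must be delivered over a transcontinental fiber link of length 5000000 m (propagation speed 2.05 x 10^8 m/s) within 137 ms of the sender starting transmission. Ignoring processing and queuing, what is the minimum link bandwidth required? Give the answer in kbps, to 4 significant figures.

92.21 kbps

L = 10384 bits.
Propagation delay = 5000000 / 2.05e+08 = 24.3902 ms.
Transmission budget = 137 − 24.3902 = 112.61 ms.
R ≥ L / t_tx = 10384 bits / 0.11261 s = 92.21 kbps.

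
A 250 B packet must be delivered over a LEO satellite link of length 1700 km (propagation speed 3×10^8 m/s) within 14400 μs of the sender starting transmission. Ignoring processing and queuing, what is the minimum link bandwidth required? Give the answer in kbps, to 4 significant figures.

L = 2000 bits.
Propagation delay = 1700000 / 300000000 = 5666.67 μs.
Transmission budget = 14400 − 5666.67 = 8733.33 μs.
R ≥ L / t_tx = 2000 bits / 0.00873333 s = 229.0 kbps.

229.0 kbps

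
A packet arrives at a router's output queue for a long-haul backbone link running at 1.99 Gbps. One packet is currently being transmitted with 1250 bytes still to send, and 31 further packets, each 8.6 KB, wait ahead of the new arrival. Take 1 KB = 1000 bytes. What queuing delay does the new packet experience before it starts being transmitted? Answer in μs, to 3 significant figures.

Each queued packet: L/R = 68800/1990000000 = 34.5729 μs.
31 queued → 1071.76 μs.
Plus remaining 10000 bits of current packet: 5.02513 μs.
Queuing delay = 1080 μs.

1080 μs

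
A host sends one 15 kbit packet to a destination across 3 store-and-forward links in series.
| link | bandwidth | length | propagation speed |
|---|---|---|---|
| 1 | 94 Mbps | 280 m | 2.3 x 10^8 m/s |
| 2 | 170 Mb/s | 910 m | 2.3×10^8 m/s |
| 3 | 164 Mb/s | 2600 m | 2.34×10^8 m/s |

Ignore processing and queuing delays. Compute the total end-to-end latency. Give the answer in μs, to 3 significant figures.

L = 15000 bits.
Transmission delays (L/R per hop): 159.574, 88.2353, 91.4634 μs; sum = 339.273 μs.
Propagation delays (d/s per hop): 1.21739, 3.95652, 11.1111 μs; sum = 16.285 μs.
End-to-end = 356 μs.

356 μs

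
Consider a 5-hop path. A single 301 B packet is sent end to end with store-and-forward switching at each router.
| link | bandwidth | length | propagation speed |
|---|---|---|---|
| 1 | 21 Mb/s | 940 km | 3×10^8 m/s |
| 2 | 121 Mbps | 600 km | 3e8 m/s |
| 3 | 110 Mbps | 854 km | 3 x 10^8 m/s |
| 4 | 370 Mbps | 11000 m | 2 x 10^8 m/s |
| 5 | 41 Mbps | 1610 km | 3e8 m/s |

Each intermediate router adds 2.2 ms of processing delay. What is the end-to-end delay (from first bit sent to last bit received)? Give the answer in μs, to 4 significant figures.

22420 μs

L = 301 × 8 = 2408 bits.
Transmission delays (L/R per hop): 114.667, 19.9008, 21.8909, 6.50811, 58.7317 μs; sum = 221.698 μs.
Propagation delays (d/s per hop): 3133.33, 2000, 2846.67, 55, 5366.67 μs; sum = 13401.7 μs.
Processing at 4 router(s): 4 × 2.2 ms = 8800 μs.
End-to-end = 22420 μs.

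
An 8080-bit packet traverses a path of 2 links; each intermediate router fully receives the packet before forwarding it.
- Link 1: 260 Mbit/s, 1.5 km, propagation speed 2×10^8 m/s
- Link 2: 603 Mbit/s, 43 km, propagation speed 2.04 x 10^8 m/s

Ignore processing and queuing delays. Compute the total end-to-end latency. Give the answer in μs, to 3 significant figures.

263 μs

Transmission delays (L/R per hop): 31.0769, 13.3997 μs; sum = 44.4766 μs.
Propagation delays (d/s per hop): 7.5, 210.784 μs; sum = 218.284 μs.
End-to-end = 263 μs.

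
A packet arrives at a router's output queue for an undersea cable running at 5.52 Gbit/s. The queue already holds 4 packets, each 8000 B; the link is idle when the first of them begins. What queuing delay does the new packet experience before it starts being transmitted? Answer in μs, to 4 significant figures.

46.38 μs

Each queued packet: L/R = 64000/5520000000 = 11.5942 μs.
4 queued → 46.3768 μs.
Queuing delay = 46.38 μs.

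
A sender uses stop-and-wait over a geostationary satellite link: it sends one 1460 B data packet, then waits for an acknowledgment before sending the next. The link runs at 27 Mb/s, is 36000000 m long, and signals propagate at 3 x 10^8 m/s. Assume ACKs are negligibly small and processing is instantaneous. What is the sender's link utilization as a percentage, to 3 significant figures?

t_tx = L/R = 11680/27000000 = 0.000432593 s.
t_prop = 36000000/300000000 = 0.12 s; RTT = 0.24 s.
Cycle = t_tx + RTT = 0.240433 s.
Utilization = t_tx / cycle = 0.000432593/0.240433 = 0.180 %.

0.180 %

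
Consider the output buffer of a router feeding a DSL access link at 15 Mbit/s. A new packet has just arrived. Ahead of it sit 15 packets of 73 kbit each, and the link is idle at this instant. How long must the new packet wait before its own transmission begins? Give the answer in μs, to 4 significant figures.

73000 μs

Each queued packet: L/R = 73000/15000000 = 4866.67 μs.
15 queued → 73000 μs.
Queuing delay = 73000 μs.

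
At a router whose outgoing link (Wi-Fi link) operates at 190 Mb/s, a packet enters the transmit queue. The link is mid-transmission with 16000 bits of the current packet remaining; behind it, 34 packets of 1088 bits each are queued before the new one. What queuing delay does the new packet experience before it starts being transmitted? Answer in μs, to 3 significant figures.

279 μs

Each queued packet: L/R = 1088/190000000 = 5.72632 μs.
34 queued → 194.695 μs.
Plus remaining 16000 bits of current packet: 84.2105 μs.
Queuing delay = 279 μs.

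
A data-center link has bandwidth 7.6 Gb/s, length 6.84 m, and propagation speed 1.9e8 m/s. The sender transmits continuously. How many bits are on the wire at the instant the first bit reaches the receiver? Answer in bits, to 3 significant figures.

Propagation delay = 6.84 / 190000000 = 3.6e-08 s.
BDP = R × t_prop = 7600000000 × 3.6e-08 = 273.6 bits.

274 bits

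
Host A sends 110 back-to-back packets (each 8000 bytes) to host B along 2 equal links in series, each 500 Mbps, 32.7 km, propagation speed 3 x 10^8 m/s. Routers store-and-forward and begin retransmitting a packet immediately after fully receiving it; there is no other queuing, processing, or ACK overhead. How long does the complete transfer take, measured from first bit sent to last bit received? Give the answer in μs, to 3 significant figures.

14400 μs

Per-hop transmission t_tx = L/R = 64000/500000000 = 128 μs.
Per-hop propagation t_prop = 32700/300000000 = 109 μs.
Pipeline fill: first packet needs 2·t_tx to clear all hops; remaining 109 packets each add one t_tx.
Total = (2+110-1)·t_tx + 2·t_prop = 111·128 + 2·109 = 14400 μs.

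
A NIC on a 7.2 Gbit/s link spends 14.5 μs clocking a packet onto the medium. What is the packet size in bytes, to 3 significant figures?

13100 bytes

L = R × t_tx = 7200000000 b/s × 1.45e-05 s = 104400 bits.
In bytes: 104400 / 8 = 13100 bytes.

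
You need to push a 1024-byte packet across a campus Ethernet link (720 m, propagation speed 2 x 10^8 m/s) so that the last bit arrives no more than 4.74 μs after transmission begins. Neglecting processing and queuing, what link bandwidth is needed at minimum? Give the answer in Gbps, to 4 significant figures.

L = 8192 bits.
Propagation delay = 720 / 200000000 = 3.6 μs.
Transmission budget = 4.74 − 3.6 = 1.14 μs.
R ≥ L / t_tx = 8192 bits / 1.14e-06 s = 7.186 Gbps.

7.186 Gbps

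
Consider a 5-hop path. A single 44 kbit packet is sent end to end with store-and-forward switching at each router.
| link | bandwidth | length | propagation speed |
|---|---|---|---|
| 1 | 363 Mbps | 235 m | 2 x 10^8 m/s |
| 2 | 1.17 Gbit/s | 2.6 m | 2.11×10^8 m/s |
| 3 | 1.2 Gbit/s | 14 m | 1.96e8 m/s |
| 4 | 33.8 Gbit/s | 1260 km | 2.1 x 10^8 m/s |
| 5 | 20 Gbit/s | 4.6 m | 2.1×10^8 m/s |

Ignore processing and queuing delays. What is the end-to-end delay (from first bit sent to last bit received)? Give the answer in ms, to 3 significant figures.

L = 44000 bits.
Transmission delays (L/R per hop): 0.121212, 0.0376068, 0.0366667, 0.00130178, 0.0022 ms; sum = 0.198987 ms.
Propagation delays (d/s per hop): 0.001175, 1.23223e-05, 7.14286e-05, 6, 2.19048e-05 ms; sum = 6.00128 ms.
End-to-end = 6.20 ms.

6.20 ms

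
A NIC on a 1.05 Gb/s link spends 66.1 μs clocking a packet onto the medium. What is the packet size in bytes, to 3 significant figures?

L = R × t_tx = 1050000000 b/s × 6.61e-05 s = 69405 bits.
In bytes: 69405 / 8 = 8680 bytes.

8680 bytes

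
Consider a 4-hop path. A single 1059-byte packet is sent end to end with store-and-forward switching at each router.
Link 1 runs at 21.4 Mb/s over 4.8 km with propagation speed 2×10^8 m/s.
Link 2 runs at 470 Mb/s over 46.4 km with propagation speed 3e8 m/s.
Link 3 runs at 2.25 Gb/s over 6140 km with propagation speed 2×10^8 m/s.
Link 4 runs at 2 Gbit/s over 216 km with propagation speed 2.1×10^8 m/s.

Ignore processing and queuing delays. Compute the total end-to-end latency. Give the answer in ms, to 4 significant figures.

L = 1059 × 8 = 8472 bits.
Transmission delays (L/R per hop): 0.395888, 0.0180255, 0.00376533, 0.004236 ms; sum = 0.421915 ms.
Propagation delays (d/s per hop): 0.024, 0.154667, 30.7, 1.02857 ms; sum = 31.9072 ms.
End-to-end = 32.33 ms.

32.33 ms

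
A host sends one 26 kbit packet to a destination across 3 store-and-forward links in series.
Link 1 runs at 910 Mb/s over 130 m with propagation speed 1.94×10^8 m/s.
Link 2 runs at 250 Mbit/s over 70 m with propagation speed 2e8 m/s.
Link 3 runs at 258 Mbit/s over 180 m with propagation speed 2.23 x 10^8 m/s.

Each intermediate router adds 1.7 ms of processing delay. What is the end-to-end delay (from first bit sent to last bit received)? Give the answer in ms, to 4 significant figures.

L = 26000 bits.
Transmission delays (L/R per hop): 0.0285714, 0.104, 0.100775 ms; sum = 0.233347 ms.
Propagation delays (d/s per hop): 0.000670103, 0.00035, 0.000807175 ms; sum = 0.00182728 ms.
Processing at 2 router(s): 2 × 1.7 ms = 3.4 ms.
End-to-end = 3.635 ms.

3.635 ms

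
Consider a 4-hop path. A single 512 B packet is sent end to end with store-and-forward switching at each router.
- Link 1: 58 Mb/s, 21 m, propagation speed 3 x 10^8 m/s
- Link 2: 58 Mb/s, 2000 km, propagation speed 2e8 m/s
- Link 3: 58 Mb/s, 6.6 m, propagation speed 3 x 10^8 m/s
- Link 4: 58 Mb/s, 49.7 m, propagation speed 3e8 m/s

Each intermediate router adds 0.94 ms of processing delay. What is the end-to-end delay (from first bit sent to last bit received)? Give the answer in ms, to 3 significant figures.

L = 512 × 8 = 4096 bits.
Transmission delay per hop = L/R = 4096/58000000 = 0.0706207 ms; 4 hops → 0.282483 ms.
Propagation delays (d/s per hop): 7e-05, 10, 2.2e-05, 0.000165667 ms; sum = 10.0003 ms.
Processing at 3 router(s): 3 × 0.94 ms = 2.82 ms.
End-to-end = 13.1 ms.

13.1 ms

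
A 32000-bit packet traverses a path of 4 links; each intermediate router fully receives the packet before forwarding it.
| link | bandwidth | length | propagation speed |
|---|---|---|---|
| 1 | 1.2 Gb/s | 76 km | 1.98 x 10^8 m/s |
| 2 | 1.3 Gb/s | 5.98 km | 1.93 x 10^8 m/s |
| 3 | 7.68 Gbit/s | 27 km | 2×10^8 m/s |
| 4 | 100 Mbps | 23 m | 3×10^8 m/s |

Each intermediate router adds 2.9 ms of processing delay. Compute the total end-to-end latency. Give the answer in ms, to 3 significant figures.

Transmission delays (L/R per hop): 0.0266667, 0.0246154, 0.00416667, 0.32 ms; sum = 0.375449 ms.
Propagation delays (d/s per hop): 0.383838, 0.0309845, 0.135, 7.66667e-05 ms; sum = 0.5499 ms.
Processing at 3 router(s): 3 × 2.9 ms = 8.7 ms.
End-to-end = 9.63 ms.

9.63 ms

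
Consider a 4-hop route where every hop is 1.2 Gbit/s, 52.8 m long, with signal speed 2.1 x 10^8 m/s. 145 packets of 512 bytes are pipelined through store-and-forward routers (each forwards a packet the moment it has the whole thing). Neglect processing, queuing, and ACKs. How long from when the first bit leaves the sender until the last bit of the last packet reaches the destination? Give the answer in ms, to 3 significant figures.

Per-hop transmission t_tx = L/R = 4096/1200000000 = 0.00341333 ms.
Per-hop propagation t_prop = 52.8/210000000 = 0.000251429 ms.
Pipeline fill: first packet needs 4·t_tx to clear all hops; remaining 144 packets each add one t_tx.
Total = (4+145-1)·t_tx + 4·t_prop = 148·0.00341333 + 4·0.000251429 = 0.506 ms.

0.506 ms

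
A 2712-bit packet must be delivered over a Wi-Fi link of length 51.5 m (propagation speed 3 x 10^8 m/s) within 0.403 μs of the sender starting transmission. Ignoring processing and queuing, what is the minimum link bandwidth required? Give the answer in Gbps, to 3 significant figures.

11.7 Gbps

Propagation delay = 51.5 / 300000000 = 0.171667 μs.
Transmission budget = 0.403 − 0.171667 = 0.231333 μs.
R ≥ L / t_tx = 2712 bits / 2.31333e-07 s = 11.7 Gbps.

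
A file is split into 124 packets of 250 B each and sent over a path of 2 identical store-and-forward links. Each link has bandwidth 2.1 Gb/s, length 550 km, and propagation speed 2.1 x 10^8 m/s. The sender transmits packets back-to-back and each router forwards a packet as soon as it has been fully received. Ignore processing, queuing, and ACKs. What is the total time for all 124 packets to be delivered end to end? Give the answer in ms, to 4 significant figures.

Per-hop transmission t_tx = L/R = 2000/2100000000 = 0.000952381 ms.
Per-hop propagation t_prop = 550000/210000000 = 2.61905 ms.
Pipeline fill: first packet needs 2·t_tx to clear all hops; remaining 123 packets each add one t_tx.
Total = (2+124-1)·t_tx + 2·t_prop = 125·0.000952381 + 2·2.61905 = 5.357 ms.

5.357 ms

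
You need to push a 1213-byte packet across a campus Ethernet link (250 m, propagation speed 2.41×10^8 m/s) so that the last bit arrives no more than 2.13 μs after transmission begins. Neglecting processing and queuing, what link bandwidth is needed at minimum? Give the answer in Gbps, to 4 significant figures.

8.881 Gbps

L = 9704 bits.
Propagation delay = 250 / 241000000 = 1.03734 μs.
Transmission budget = 2.13 − 1.03734 = 1.09266 μs.
R ≥ L / t_tx = 9704 bits / 1.09266e-06 s = 8.881 Gbps.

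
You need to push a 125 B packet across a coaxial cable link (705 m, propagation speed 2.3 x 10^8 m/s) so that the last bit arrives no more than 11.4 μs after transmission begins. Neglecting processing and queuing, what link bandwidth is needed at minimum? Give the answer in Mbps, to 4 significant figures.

120.0 Mbps

L = 1000 bits.
Propagation delay = 705 / 2.3e+08 = 3.06522 μs.
Transmission budget = 11.4 − 3.06522 = 8.33478 μs.
R ≥ L / t_tx = 1000 bits / 8.33478e-06 s = 120.0 Mbps.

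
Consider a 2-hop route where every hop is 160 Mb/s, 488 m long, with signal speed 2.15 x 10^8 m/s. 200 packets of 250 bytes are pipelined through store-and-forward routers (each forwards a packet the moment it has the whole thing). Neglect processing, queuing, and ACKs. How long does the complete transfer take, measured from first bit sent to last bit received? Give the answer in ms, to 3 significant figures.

2.52 ms

Per-hop transmission t_tx = L/R = 2000/160000000 = 0.0125 ms.
Per-hop propagation t_prop = 488/215000000 = 0.00226977 ms.
Pipeline fill: first packet needs 2·t_tx to clear all hops; remaining 199 packets each add one t_tx.
Total = (2+200-1)·t_tx + 2·t_prop = 201·0.0125 + 2·0.00226977 = 2.52 ms.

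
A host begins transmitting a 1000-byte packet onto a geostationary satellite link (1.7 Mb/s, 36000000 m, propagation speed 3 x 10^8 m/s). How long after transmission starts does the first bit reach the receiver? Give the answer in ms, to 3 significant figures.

First bit experiences only propagation delay: d/s = 36000000/300000000 = 120 ms.

120 ms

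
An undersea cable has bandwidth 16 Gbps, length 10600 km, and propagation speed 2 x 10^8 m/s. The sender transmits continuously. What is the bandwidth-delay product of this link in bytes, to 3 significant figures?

106000000 bytes

Propagation delay = 10600000 / 200000000 = 0.053 s.
BDP = R × t_prop = 16000000000 × 0.053 = 848000000 bits.
In bytes: 848000000/8 = 106000000 bytes.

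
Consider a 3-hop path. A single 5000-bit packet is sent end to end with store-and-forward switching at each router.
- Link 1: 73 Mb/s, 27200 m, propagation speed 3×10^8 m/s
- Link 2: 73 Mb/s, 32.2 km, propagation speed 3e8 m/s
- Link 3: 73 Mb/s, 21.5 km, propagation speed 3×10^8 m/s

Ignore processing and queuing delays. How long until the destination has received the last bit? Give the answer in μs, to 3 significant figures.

475 μs

Transmission delay per hop = L/R = 5000/73000000 = 68.4932 μs; 3 hops → 205.479 μs.
Propagation delays (d/s per hop): 90.6667, 107.333, 71.6667 μs; sum = 269.667 μs.
End-to-end = 475 μs.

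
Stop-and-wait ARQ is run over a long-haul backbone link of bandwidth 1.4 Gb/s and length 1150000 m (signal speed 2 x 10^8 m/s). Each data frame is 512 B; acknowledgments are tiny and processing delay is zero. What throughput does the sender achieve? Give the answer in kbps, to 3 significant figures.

356 kbps

t_tx = L/R = 4096/1400000000 = 2.92571e-06 s.
t_prop = 1150000/200000000 = 0.00575 s; RTT = 0.0115 s.
Cycle = t_tx + RTT = 0.0115029 s.
Throughput = L / cycle = 4096 / 0.0115029 = 356 kbps.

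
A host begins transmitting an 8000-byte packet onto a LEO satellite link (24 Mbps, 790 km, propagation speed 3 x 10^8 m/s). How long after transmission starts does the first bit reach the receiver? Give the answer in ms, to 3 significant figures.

First bit experiences only propagation delay: d/s = 790000/300000000 = 2.63 ms.

2.63 ms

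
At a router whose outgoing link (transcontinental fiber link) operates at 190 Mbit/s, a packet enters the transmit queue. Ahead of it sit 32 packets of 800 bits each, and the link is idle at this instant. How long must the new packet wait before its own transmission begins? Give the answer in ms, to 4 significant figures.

0.1347 ms

Each queued packet: L/R = 800/190000000 = 0.00421053 ms.
32 queued → 0.134737 ms.
Queuing delay = 0.1347 ms.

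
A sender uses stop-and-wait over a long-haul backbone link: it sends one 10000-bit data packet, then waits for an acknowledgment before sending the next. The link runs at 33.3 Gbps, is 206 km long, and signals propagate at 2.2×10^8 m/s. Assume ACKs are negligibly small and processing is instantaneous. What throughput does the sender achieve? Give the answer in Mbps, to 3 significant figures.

5.34 Mbps

t_tx = L/R = 10000/3.33e+10 = 3.003e-07 s.
t_prop = 206000/2.2e+08 = 0.000936364 s; RTT = 0.00187273 s.
Cycle = t_tx + RTT = 0.00187303 s.
Throughput = L / cycle = 10000 / 0.00187303 = 5.34 Mbps.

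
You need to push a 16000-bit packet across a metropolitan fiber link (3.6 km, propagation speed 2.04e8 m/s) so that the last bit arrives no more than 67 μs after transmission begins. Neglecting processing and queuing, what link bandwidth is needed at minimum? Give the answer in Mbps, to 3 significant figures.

Propagation delay = 3600 / 204000000 = 17.6471 μs.
Transmission budget = 67 − 17.6471 = 49.3529 μs.
R ≥ L / t_tx = 16000 bits / 4.93529e-05 s = 324 Mbps.

324 Mbps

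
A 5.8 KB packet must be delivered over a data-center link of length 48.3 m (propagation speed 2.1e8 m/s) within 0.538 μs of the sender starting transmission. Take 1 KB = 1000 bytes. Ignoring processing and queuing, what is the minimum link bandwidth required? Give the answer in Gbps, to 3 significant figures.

L = 46400 bits.
Propagation delay = 48.3 / 210000000 = 0.23 μs.
Transmission budget = 0.538 − 0.23 = 0.308 μs.
R ≥ L / t_tx = 46400 bits / 3.08e-07 s = 151 Gbps.

151 Gbps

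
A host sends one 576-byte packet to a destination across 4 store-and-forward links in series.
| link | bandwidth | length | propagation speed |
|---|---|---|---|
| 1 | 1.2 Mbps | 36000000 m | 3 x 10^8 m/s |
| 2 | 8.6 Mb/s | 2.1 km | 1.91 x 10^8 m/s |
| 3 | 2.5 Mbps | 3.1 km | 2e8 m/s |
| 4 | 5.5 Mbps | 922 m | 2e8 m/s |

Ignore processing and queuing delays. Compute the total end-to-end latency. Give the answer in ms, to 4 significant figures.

127.1 ms

L = 576 × 8 = 4608 bits.
Transmission delays (L/R per hop): 3.84, 0.535814, 1.8432, 0.837818 ms; sum = 7.05683 ms.
Propagation delays (d/s per hop): 120, 0.0109948, 0.0155, 0.00461 ms; sum = 120.031 ms.
End-to-end = 127.1 ms.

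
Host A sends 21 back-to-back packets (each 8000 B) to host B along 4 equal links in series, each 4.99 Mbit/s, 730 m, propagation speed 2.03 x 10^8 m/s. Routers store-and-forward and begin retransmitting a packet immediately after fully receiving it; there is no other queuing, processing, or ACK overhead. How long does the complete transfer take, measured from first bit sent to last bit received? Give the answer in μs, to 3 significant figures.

308000 μs

Per-hop transmission t_tx = L/R = 64000/4990000 = 12825.7 μs.
Per-hop propagation t_prop = 730/2.03e+08 = 3.59606 μs.
Pipeline fill: first packet needs 4·t_tx to clear all hops; remaining 20 packets each add one t_tx.
Total = (4+21-1)·t_tx + 4·t_prop = 24·12825.7 + 4·3.59606 = 308000 μs.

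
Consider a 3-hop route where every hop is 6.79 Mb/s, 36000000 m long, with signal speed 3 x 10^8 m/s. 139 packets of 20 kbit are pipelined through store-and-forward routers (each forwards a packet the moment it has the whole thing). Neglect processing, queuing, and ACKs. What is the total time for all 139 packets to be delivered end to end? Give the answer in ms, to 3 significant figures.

775 ms

Per-hop transmission t_tx = L/R = 20000/6790000 = 2.94551 ms.
Per-hop propagation t_prop = 36000000/300000000 = 120 ms.
Pipeline fill: first packet needs 3·t_tx to clear all hops; remaining 138 packets each add one t_tx.
Total = (3+139-1)·t_tx + 3·t_prop = 141·2.94551 + 3·120 = 775 ms.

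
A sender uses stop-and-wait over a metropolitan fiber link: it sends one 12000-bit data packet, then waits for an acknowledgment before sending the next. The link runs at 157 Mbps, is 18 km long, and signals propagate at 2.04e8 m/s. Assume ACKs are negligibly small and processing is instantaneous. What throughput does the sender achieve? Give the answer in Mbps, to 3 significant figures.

47.4 Mbps

t_tx = L/R = 12000/157000000 = 7.64331e-05 s.
t_prop = 18000/204000000 = 8.82353e-05 s; RTT = 0.000176471 s.
Cycle = t_tx + RTT = 0.000252904 s.
Throughput = L / cycle = 12000 / 0.000252904 = 47.4 Mbps.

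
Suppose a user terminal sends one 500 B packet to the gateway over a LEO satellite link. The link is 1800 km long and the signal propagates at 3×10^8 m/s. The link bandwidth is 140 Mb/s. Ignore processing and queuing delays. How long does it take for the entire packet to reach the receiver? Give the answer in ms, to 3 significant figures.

L = 500 × 8 = 4000 bits.
Transmission delay = L/R = 4000 / 140000000 = 0.0285714 ms.
Propagation delay = d/s = 1800000 m / 300000000 m/s = 6 ms.
Total = 6.03 ms.

6.03 ms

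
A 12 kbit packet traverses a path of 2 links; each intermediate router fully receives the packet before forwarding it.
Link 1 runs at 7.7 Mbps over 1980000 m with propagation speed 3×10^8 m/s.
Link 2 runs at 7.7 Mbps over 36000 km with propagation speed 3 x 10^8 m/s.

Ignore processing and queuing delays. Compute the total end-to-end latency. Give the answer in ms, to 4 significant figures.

129.7 ms

L = 12000 bits.
Transmission delay per hop = L/R = 12000/7700000 = 1.55844 ms; 2 hops → 3.11688 ms.
Propagation delays (d/s per hop): 6.6, 120 ms; sum = 126.6 ms.
End-to-end = 129.7 ms.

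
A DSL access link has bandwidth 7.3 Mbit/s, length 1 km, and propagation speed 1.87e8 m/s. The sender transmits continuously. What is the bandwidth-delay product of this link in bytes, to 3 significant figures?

4.88 bytes

Propagation delay = 1000 / 187000000 = 5.34759e-06 s.
BDP = R × t_prop = 7300000 × 5.34759e-06 = 39.0374 bits.
In bytes: 39.0374/8 = 4.88 bytes.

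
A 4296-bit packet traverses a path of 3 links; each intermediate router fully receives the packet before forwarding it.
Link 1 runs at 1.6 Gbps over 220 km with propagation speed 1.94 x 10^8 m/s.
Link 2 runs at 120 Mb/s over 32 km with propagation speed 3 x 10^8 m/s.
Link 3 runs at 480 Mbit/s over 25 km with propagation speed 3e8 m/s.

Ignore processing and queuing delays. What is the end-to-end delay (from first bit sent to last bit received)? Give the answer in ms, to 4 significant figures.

1.371 ms

Transmission delays (L/R per hop): 0.002685, 0.0358, 0.00895 ms; sum = 0.047435 ms.
Propagation delays (d/s per hop): 1.13402, 0.106667, 0.0833333 ms; sum = 1.32402 ms.
End-to-end = 1.371 ms.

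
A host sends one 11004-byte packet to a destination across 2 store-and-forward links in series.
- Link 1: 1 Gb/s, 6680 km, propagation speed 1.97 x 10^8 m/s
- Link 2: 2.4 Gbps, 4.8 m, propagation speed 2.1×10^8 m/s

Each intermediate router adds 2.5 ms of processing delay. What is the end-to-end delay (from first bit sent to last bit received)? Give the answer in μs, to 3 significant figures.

36500 μs

L = 11004 × 8 = 88032 bits.
Transmission delays (L/R per hop): 88.032, 36.68 μs; sum = 124.712 μs.
Propagation delays (d/s per hop): 33908.6, 0.0228571 μs; sum = 33908.7 μs.
Processing at 1 router(s): 1 × 2.5 ms = 2500 μs.
End-to-end = 36500 μs.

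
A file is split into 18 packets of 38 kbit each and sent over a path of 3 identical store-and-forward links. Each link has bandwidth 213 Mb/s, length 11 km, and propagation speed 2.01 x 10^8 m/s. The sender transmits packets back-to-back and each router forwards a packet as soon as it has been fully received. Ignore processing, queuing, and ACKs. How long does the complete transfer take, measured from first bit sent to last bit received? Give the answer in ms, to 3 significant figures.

3.73 ms

Per-hop transmission t_tx = L/R = 38000/213000000 = 0.178404 ms.
Per-hop propagation t_prop = 11000/2.01e+08 = 0.0547264 ms.
Pipeline fill: first packet needs 3·t_tx to clear all hops; remaining 17 packets each add one t_tx.
Total = (3+18-1)·t_tx + 3·t_prop = 20·0.178404 + 3·0.0547264 = 3.73 ms.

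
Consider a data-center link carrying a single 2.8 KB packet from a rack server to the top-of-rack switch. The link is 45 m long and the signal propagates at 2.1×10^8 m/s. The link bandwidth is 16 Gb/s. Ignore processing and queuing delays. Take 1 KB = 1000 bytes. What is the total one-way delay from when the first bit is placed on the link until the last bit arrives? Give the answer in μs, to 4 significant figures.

1.614 μs

L = 22400 bits.
Transmission delay = L/R = 22400 / 16000000000 = 1.4 μs.
Propagation delay = d/s = 45 m / 210000000 m/s = 0.214286 μs.
Total = 1.614 μs.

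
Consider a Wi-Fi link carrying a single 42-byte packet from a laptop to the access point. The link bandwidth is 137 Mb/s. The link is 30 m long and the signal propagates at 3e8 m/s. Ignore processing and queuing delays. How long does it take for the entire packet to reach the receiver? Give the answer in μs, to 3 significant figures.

2.55 μs

L = 42 × 8 = 336 bits.
Transmission delay = L/R = 336 / 137000000 = 2.45255 μs.
Propagation delay = d/s = 30 m / 300000000 m/s = 0.1 μs.
Total = 2.55 μs.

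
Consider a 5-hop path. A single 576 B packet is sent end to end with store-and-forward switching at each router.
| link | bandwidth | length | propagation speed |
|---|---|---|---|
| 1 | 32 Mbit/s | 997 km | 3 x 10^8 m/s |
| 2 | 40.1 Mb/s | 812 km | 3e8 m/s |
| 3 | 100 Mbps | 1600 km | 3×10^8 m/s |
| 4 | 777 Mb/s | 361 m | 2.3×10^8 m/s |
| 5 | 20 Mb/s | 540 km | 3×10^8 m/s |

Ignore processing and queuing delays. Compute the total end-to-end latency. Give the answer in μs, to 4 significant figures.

13710 μs

L = 576 × 8 = 4608 bits.
Transmission delays (L/R per hop): 144, 114.913, 46.08, 5.9305, 230.4 μs; sum = 541.323 μs.
Propagation delays (d/s per hop): 3323.33, 2706.67, 5333.33, 1.56957, 1800 μs; sum = 13164.9 μs.
End-to-end = 13710 μs.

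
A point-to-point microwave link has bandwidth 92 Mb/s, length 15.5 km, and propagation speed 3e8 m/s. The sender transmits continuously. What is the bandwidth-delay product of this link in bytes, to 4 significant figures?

Propagation delay = 15500 / 300000000 = 5.16667e-05 s.
BDP = R × t_prop = 92000000 × 5.16667e-05 = 4753.33 bits.
In bytes: 4753.33/8 = 594.2 bytes.

594.2 bytes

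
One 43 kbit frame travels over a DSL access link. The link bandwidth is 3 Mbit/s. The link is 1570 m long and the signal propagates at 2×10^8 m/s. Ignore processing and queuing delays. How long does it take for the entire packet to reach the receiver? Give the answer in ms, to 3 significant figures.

L = 43000 bits.
Transmission delay = L/R = 43000 / 3000000 = 14.3333 ms.
Propagation delay = d/s = 1570 m / 200000000 m/s = 0.00785 ms.
Total = 14.3 ms.

14.3 ms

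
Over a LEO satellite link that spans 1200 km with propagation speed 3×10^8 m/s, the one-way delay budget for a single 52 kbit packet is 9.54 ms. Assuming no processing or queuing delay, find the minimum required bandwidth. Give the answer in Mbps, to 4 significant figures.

9.386 Mbps

Propagation delay = 1200000 / 300000000 = 4 ms.
Transmission budget = 9.54 − 4 = 5.54 ms.
R ≥ L / t_tx = 52000 bits / 0.00554 s = 9.386 Mbps.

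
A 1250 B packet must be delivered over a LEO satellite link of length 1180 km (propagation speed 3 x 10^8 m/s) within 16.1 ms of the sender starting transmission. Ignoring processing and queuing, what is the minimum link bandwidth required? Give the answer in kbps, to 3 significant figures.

L = 10000 bits.
Propagation delay = 1180000 / 300000000 = 3.93333 ms.
Transmission budget = 16.1 − 3.93333 = 12.1667 ms.
R ≥ L / t_tx = 10000 bits / 0.0121667 s = 822 kbps.

822 kbps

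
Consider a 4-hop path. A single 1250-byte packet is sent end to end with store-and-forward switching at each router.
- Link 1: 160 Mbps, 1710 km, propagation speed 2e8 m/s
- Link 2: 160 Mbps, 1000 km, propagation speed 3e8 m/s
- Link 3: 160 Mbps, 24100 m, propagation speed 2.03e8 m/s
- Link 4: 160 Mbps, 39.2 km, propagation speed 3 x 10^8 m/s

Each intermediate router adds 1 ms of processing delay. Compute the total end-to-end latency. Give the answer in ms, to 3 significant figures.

L = 1250 × 8 = 10000 bits.
Transmission delay per hop = L/R = 10000/160000000 = 0.0625 ms; 4 hops → 0.25 ms.
Propagation delays (d/s per hop): 8.55, 3.33333, 0.118719, 0.130667 ms; sum = 12.1327 ms.
Processing at 3 router(s): 3 × 1 ms = 3 ms.
End-to-end = 15.4 ms.

15.4 ms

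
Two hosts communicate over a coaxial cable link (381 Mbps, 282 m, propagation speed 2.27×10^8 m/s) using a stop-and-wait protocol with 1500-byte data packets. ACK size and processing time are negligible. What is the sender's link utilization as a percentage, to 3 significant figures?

t_tx = L/R = 12000/381000000 = 3.14961e-05 s.
t_prop = 282/227000000 = 1.24229e-06 s; RTT = 2.48458e-06 s.
Cycle = t_tx + RTT = 3.39806e-05 s.
Utilization = t_tx / cycle = 3.14961e-05/3.39806e-05 = 92.7 %.

92.7 %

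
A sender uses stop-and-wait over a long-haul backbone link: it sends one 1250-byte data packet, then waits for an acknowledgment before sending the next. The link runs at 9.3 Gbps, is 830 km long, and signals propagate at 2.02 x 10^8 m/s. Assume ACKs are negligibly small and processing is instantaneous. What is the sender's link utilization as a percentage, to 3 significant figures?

t_tx = L/R = 10000/9300000000 = 1.07527e-06 s.
t_prop = 830000/202000000 = 0.00410891 s; RTT = 0.00821782 s.
Cycle = t_tx + RTT = 0.0082189 s.
Utilization = t_tx / cycle = 1.07527e-06/0.0082189 = 0.0131 %.

0.0131 %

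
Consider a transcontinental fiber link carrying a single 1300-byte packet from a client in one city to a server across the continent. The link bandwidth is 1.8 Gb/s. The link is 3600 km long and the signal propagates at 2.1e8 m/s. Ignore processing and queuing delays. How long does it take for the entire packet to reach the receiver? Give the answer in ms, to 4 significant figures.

17.15 ms

L = 1300 × 8 = 10400 bits.
Transmission delay = L/R = 10400 / 1800000000 = 0.00577778 ms.
Propagation delay = d/s = 3600000 m / 210000000 m/s = 17.1429 ms.
Total = 17.15 ms.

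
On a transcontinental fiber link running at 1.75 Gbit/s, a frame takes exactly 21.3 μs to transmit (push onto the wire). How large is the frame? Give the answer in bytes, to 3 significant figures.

4660 bytes

L = R × t_tx = 1750000000 b/s × 2.13e-05 s = 37275 bits.
In bytes: 37275 / 8 = 4660 bytes.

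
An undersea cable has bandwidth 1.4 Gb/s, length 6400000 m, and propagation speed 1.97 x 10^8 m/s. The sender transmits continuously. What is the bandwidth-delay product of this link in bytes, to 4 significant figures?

5685000 bytes

Propagation delay = 6400000 / 197000000 = 0.0324873 s.
BDP = R × t_prop = 1400000000 × 0.0324873 = 45482200 bits.
In bytes: 45482200/8 = 5685000 bytes.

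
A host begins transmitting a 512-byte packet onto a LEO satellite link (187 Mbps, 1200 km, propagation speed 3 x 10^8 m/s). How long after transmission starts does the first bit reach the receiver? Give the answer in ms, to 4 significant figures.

First bit experiences only propagation delay: d/s = 1200000/300000000 = 4.000 ms.

4.000 ms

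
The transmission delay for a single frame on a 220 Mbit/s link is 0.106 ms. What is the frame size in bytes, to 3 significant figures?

L = R × t_tx = 220000000 b/s × 0.000106 s = 23320 bits.
In bytes: 23320 / 8 = 2920 bytes.

2920 bytes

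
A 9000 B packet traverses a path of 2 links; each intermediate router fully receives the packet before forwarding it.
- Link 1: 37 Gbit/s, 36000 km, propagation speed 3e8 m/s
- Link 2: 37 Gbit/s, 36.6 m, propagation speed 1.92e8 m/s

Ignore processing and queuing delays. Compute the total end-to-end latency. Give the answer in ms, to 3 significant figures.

120 ms

L = 9000 × 8 = 72000 bits.
Transmission delay per hop = L/R = 72000/37000000000 = 0.00194595 ms; 2 hops → 0.00389189 ms.
Propagation delays (d/s per hop): 120, 0.000190625 ms; sum = 120 ms.
End-to-end = 120 ms.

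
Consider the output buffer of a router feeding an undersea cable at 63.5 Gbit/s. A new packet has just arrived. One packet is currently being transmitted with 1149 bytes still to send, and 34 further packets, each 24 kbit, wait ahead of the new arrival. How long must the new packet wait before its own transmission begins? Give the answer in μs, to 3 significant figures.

Each queued packet: L/R = 24000/63500000000 = 0.377953 μs.
34 queued → 12.8504 μs.
Plus remaining 9192 bits of current packet: 0.144756 μs.
Queuing delay = 13.0 μs.

13.0 μs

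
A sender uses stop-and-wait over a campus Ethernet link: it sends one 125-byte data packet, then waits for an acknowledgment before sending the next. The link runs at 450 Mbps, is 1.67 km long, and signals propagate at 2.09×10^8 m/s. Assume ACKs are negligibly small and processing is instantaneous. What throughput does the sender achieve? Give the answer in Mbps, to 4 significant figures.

54.94 Mbps

t_tx = L/R = 1000/450000000 = 2.22222e-06 s.
t_prop = 1670/209000000 = 7.99043e-06 s; RTT = 1.59809e-05 s.
Cycle = t_tx + RTT = 1.82031e-05 s.
Throughput = L / cycle = 1000 / 1.82031e-05 = 54.94 Mbps.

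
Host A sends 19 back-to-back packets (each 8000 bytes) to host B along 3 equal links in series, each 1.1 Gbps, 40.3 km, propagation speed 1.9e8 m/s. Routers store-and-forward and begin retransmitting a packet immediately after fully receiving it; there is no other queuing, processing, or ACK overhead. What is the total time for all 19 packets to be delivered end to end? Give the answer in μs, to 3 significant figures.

1860 μs

Per-hop transmission t_tx = L/R = 64000/1100000000 = 58.1818 μs.
Per-hop propagation t_prop = 40300/190000000 = 212.105 μs.
Pipeline fill: first packet needs 3·t_tx to clear all hops; remaining 18 packets each add one t_tx.
Total = (3+19-1)·t_tx + 3·t_prop = 21·58.1818 + 3·212.105 = 1860 μs.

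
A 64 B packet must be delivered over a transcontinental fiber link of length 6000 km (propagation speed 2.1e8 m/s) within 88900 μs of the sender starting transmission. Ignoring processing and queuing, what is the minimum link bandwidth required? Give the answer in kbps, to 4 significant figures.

8.487 kbps

L = 512 bits.
Propagation delay = 6000000 / 210000000 = 28571.4 μs.
Transmission budget = 88900 − 28571.4 = 60328.6 μs.
R ≥ L / t_tx = 512 bits / 0.0603286 s = 8.487 kbps.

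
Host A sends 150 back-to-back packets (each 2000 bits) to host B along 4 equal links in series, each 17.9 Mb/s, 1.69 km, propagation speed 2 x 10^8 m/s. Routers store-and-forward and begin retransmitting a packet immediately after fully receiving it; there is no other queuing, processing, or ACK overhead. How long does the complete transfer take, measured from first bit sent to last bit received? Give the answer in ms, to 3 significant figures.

17.1 ms

Per-hop transmission t_tx = L/R = 2000/17900000 = 0.111732 ms.
Per-hop propagation t_prop = 1690/200000000 = 0.00845 ms.
Pipeline fill: first packet needs 4·t_tx to clear all hops; remaining 149 packets each add one t_tx.
Total = (4+150-1)·t_tx + 4·t_prop = 153·0.111732 + 4·0.00845 = 17.1 ms.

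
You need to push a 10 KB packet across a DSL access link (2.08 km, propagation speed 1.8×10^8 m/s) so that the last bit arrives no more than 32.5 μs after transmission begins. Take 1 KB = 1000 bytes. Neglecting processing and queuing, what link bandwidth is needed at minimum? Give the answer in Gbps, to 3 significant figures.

3.82 Gbps

L = 80000 bits.
Propagation delay = 2080 / 180000000 = 11.5556 μs.
Transmission budget = 32.5 − 11.5556 = 20.9444 μs.
R ≥ L / t_tx = 80000 bits / 2.09444e-05 s = 3.82 Gbps.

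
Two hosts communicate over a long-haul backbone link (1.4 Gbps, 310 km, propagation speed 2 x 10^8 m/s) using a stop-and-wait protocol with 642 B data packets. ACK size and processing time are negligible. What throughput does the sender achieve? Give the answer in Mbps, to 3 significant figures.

t_tx = L/R = 5136/1400000000 = 3.66857e-06 s.
t_prop = 310000/200000000 = 0.00155 s; RTT = 0.0031 s.
Cycle = t_tx + RTT = 0.00310367 s.
Throughput = L / cycle = 5136 / 0.00310367 = 1.65 Mbps.

1.65 Mbps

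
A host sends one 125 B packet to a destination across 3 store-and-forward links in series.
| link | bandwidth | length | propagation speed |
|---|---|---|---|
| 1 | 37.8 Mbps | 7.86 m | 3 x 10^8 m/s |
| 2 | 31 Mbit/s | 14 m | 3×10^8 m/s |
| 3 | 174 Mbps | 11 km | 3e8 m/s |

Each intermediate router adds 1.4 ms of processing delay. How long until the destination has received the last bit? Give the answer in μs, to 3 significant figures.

2900 μs

L = 125 × 8 = 1000 bits.
Transmission delays (L/R per hop): 26.455, 32.2581, 5.74713 μs; sum = 64.4602 μs.
Propagation delays (d/s per hop): 0.0262, 0.0466667, 36.6667 μs; sum = 36.7395 μs.
Processing at 2 router(s): 2 × 1.4 ms = 2800 μs.
End-to-end = 2900 μs.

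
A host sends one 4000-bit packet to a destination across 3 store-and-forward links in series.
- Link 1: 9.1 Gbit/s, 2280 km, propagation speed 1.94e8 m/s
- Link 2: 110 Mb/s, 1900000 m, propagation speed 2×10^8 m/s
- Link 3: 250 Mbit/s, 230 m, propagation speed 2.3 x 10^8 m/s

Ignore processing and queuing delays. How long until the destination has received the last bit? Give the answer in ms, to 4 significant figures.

Transmission delays (L/R per hop): 0.00043956, 0.0363636, 0.016 ms; sum = 0.0528032 ms.
Propagation delays (d/s per hop): 11.7526, 9.5, 0.001 ms; sum = 21.2536 ms.
End-to-end = 21.31 ms.

21.31 ms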